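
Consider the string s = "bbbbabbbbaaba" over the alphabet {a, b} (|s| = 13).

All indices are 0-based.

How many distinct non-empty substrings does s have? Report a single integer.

sorted suffixes:
  #0 SA[0]=12  'a'
  #1 SA[1]=9  'aaba'
  #2 SA[2]=10  'aba'
  #3 SA[3]=4  'abbbbaaba'
  #4 SA[4]=11  'ba'
  #5 SA[5]=8  'baaba'
  #6 SA[6]=3  'babbbbaaba'
  #7 SA[7]=7  'bbaaba'
  #8 SA[8]=2  'bbabbbbaaba'
  #9 SA[9]=6  'bbbaaba'
  #10 SA[10]=1  'bbbabbbbaaba'
  #11 SA[11]=5  'bbbbaaba'
  #12 SA[12]=0  'bbbbabbbbaaba'

SA = [12, 9, 10, 4, 11, 8, 3, 7, 2, 6, 1, 5, 0]
[i] adj suffixes → lcp
  [1] 12/9 → 1 ('a')
  [2] 9/10 → 1 ('a')
  [3] 10/4 → 2 ('ab')
  [4] 4/11 → 0 ('')
  [5] 11/8 → 2 ('ba')
  [6] 8/3 → 2 ('ba')
  [7] 3/7 → 1 ('b')
  [8] 7/2 → 3 ('bba')
  [9] 2/6 → 2 ('bb')
  [10] 6/1 → 4 ('bbba')
  [11] 1/5 → 3 ('bbb')
  [12] 5/0 → 5 ('bbbba')

n(n+1)/2 = 13·14/2 = 91
Σ LCP = 0 + 1 + 1 + 2 + 0 + 2 + 2 + 1 + 3 + 2 + 4 + 3 + 5 = 26
distinct = 91 − 26 = 65

65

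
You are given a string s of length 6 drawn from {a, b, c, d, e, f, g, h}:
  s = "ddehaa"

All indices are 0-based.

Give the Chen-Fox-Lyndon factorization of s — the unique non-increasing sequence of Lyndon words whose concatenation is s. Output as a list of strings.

emit factor 1: 'ddeh' (i=0, period=4)
emit factor 2: 'a' (i=4, period=1)
emit factor 3: 'a' (i=5, period=1)

["ddeh", "a", "a"]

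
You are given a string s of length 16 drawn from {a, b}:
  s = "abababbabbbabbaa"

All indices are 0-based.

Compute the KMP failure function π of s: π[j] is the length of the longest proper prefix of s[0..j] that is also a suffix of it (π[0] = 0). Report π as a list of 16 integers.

[0, 0, 1, 2, 3, 4, 0, 1, 2, 0, 0, 1, 2, 0, 1, 1]

π[0] = 0
j=1 s[j]='b': π[1]=0 (border '')
j=2 s[j]='a': π[2]=1 (border 'a')
j=3 s[j]='b': π[3]=2 (border 'ab')
j=4 s[j]='a': π[4]=3 (border 'aba')
j=5 s[j]='b': π[5]=4 (border 'abab')
j=6 s[j]='b': k: 4→2→0; π[6]=0 (border '')
j=7 s[j]='a': π[7]=1 (border 'a')
j=8 s[j]='b': π[8]=2 (border 'ab')
j=9 s[j]='b': k: 2→0; π[9]=0 (border '')
j=10 s[j]='b': π[10]=0 (border '')
j=11 s[j]='a': π[11]=1 (border 'a')
j=12 s[j]='b': π[12]=2 (border 'ab')
j=13 s[j]='b': k: 2→0; π[13]=0 (border '')
j=14 s[j]='a': π[14]=1 (border 'a')
j=15 s[j]='a': k: 1→0; π[15]=1 (border 'a')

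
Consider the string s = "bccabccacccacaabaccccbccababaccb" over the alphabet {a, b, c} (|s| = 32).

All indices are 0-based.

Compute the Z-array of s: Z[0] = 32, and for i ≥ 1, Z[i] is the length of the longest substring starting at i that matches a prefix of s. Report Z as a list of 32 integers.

[32, 0, 0, 0, 4, 0, 0, 0, 0, 0, 0, 0, 0, 0, 0, 1, 0, 0, 0, 0, 0, 5, 0, 0, 0, 1, 0, 1, 0, 0, 0, 1]

Z[0]=32
i=1: fresh scan; Z[1]=0
i=2: fresh scan; Z[2]=0
i=3: fresh scan; Z[3]=0
i=4: fresh scan; Z[4]=4 scan→box=[4,8)
i=5: min(r-i=3, Z[1]=0)=0; Z[5]=0
i=6: min(r-i=2, Z[2]=0)=0; Z[6]=0
i=7: min(r-i=1, Z[3]=0)=0; Z[7]=0
i=8: fresh scan; Z[8]=0
i=9: fresh scan; Z[9]=0
i=10: fresh scan; Z[10]=0
i=11: fresh scan; Z[11]=0
i=12: fresh scan; Z[12]=0
i=13: fresh scan; Z[13]=0
i=14: fresh scan; Z[14]=0
i=15: fresh scan; Z[15]=1 scan→box=[15,16)
i=16: fresh scan; Z[16]=0
i=17: fresh scan; Z[17]=0
i=18: fresh scan; Z[18]=0
i=19: fresh scan; Z[19]=0
i=20: fresh scan; Z[20]=0
i=21: fresh scan; Z[21]=5 scan→box=[21,26)
i=22: min(r-i=4, Z[1]=0)=0; Z[22]=0
i=23: min(r-i=3, Z[2]=0)=0; Z[23]=0
i=24: min(r-i=2, Z[3]=0)=0; Z[24]=0
i=25: min(r-i=1, Z[4]=4)=1; Z[25]=1
i=26: fresh scan; Z[26]=0
i=27: fresh scan; Z[27]=1 scan→box=[27,28)
i=28: fresh scan; Z[28]=0
i=29: fresh scan; Z[29]=0
i=30: fresh scan; Z[30]=0
i=31: fresh scan; Z[31]=1 scan→box=[31,32)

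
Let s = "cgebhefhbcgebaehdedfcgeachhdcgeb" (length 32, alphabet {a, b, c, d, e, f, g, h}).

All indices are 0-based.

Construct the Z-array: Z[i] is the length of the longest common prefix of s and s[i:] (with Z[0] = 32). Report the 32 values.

Z[0]=32
i=1: outside box; Z[1]=0
i=2: outside box; Z[2]=0
i=3: outside box; Z[3]=0
i=4: outside box; Z[4]=0
i=5: outside box; Z[5]=0
i=6: outside box; Z[6]=0
i=7: outside box; Z[7]=0
i=8: outside box; Z[8]=0
i=9: outside box; Z[9]=4 extend→box=[9,13)
i=10: min(r-i=3, Z[1]=0)=0; Z[10]=0
i=11: min(r-i=2, Z[2]=0)=0; Z[11]=0
i=12: min(r-i=1, Z[3]=0)=0; Z[12]=0
i=13: outside box; Z[13]=0
i=14: outside box; Z[14]=0
i=15: outside box; Z[15]=0
i=16: outside box; Z[16]=0
i=17: outside box; Z[17]=0
i=18: outside box; Z[18]=0
i=19: outside box; Z[19]=0
i=20: outside box; Z[20]=3 extend→box=[20,23)
i=21: min(r-i=2, Z[1]=0)=0; Z[21]=0
i=22: min(r-i=1, Z[2]=0)=0; Z[22]=0
i=23: outside box; Z[23]=0
i=24: outside box; Z[24]=1 extend→box=[24,25)
i=25: outside box; Z[25]=0
i=26: outside box; Z[26]=0
i=27: outside box; Z[27]=0
i=28: outside box; Z[28]=4 extend→box=[28,32)
i=29: min(r-i=3, Z[1]=0)=0; Z[29]=0
i=30: min(r-i=2, Z[2]=0)=0; Z[30]=0
i=31: min(r-i=1, Z[3]=0)=0; Z[31]=0

[32, 0, 0, 0, 0, 0, 0, 0, 0, 4, 0, 0, 0, 0, 0, 0, 0, 0, 0, 0, 3, 0, 0, 0, 1, 0, 0, 0, 4, 0, 0, 0]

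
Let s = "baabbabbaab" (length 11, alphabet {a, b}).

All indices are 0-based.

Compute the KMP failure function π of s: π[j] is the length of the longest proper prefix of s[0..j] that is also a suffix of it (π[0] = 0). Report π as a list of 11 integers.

π[0] = 0
j=1 s[j]='a': π[1]=0 (border '')
j=2 s[j]='a': π[2]=0 (border '')
j=3 s[j]='b': π[3]=1 (border 'b')
j=4 s[j]='b': k: 1→0; π[4]=1 (border 'b')
j=5 s[j]='a': π[5]=2 (border 'ba')
j=6 s[j]='b': k: 2→0; π[6]=1 (border 'b')
j=7 s[j]='b': k: 1→0; π[7]=1 (border 'b')
j=8 s[j]='a': π[8]=2 (border 'ba')
j=9 s[j]='a': π[9]=3 (border 'baa')
j=10 s[j]='b': π[10]=4 (border 'baab')

[0, 0, 0, 1, 1, 2, 1, 1, 2, 3, 4]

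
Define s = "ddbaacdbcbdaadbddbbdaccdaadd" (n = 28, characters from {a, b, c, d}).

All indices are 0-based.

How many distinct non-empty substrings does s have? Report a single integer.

363

sorted suffixes:
  #0 SA[0]=3  'aacdbcbdaadbddbbdaccdaadd'
  #1 SA[1]=11  'aadbddbbdaccdaadd'
  #2 SA[2]=24  'aadd'
  #3 SA[3]=20  'accdaadd'
  #4 SA[4]=4  'acdbcbdaadbddbbdaccdaadd'
  #5 SA[5]=12  'adbddbbdaccdaadd'
  #6 SA[6]=25  'add'
  #7 SA[7]=2  'baacdbcbdaadbddbbdaccdaadd'
  #8 SA[8]=17  'bbdaccdaadd'
  #9 SA[9]=7  'bcbdaadbddbbdaccdaadd'
  #10 SA[10]=9  'bdaadbddbbdaccdaadd'
  #11 SA[11]=18  'bdaccdaadd'
  #12 SA[12]=14  'bddbbdaccdaadd'
  #13 SA[13]=8  'cbdaadbddbbdaccdaadd'
  #14 SA[14]=21  'ccdaadd'
  #15 SA[15]=22  'cdaadd'
  #16 SA[16]=5  'cdbcbdaadbddbbdaccdaadd'
  #17 SA[17]=27  'd'
  #18 SA[18]=10  'daadbddbbdaccdaadd'
  #19 SA[19]=23  'daadd'
  #20 SA[20]=19  'daccdaadd'
  #21 SA[21]=1  'dbaacdbcbdaadbddbbdaccdaadd'
  #22 SA[22]=16  'dbbdaccdaadd'
  #23 SA[23]=6  'dbcbdaadbddbbdaccdaadd'
  #24 SA[24]=13  'dbddbbdaccdaadd'
  #25 SA[25]=26  'dd'
  #26 SA[26]=0  'ddbaacdbcbdaadbddbbdaccdaadd'
  #27 SA[27]=15  'ddbbdaccdaadd'

SA = [3, 11, 24, 20, 4, 12, 25, 2, 17, 7, 9, 18, 14, 8, 21, 22, 5, 27, 10, 23, 19, 1, 16, 6, 13, 26, 0, 15]
[i] adj suffixes → lcp
  [1] 3/11 → 2 ('aa')
  [2] 11/24 → 3 ('aad')
  [3] 24/20 → 1 ('a')
  [4] 20/4 → 2 ('ac')
  [5] 4/12 → 1 ('a')
  [6] 12/25 → 2 ('ad')
  [7] 25/2 → 0 ('')
  [8] 2/17 → 1 ('b')
  [9] 17/7 → 1 ('b')
  [10] 7/9 → 1 ('b')
  [11] 9/18 → 3 ('bda')
  [12] 18/14 → 2 ('bd')
  [13] 14/8 → 0 ('')
  [14] 8/21 → 1 ('c')
  [15] 21/22 → 1 ('c')
  [16] 22/5 → 2 ('cd')
  [17] 5/27 → 0 ('')
  [18] 27/10 → 1 ('d')
  [19] 10/23 → 4 ('daad')
  [20] 23/19 → 2 ('da')
  [21] 19/1 → 1 ('d')
  [22] 1/16 → 2 ('db')
  [23] 16/6 → 2 ('db')
  [24] 6/13 → 2 ('db')
  [25] 13/26 → 1 ('d')
  [26] 26/0 → 2 ('dd')
  [27] 0/15 → 3 ('ddb')

n(n+1)/2 = 28·29/2 = 406
Σ LCP = 0 + 2 + 3 + 1 + 2 + 1 + 2 + 0 + 1 + 1 + 1 + 3 + 2 + 0 + 1 + 1 + 2 + 0 + 1 + 4 + 2 + 1 + 2 + 2 + 2 + 1 + 2 + 3 = 43
distinct = 406 − 43 = 363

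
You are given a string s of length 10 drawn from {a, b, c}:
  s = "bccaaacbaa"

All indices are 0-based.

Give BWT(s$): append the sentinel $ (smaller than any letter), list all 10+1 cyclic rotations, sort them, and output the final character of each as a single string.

aabcaac$cab

rank  rotation     last
    0  $bccaaacbaa  a
    1  a$bccaaacba  a
    2  aa$bccaaacb  b
    3  aaacbaa$bcc  c
    4  aacbaa$bcca  a
    5  acbaa$bccaa  a
    6  baa$bccaaac  c
    7  bccaaacbaa$  $
    8  caaacbaa$bc  c
    9  cbaa$bccaaa  a
   10  ccaaacbaa$b  b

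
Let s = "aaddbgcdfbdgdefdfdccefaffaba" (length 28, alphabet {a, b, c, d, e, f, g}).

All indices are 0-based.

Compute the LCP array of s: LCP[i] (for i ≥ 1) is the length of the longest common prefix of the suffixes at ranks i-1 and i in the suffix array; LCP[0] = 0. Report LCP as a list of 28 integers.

[0, 1, 1, 1, 1, 0, 1, 1, 0, 1, 1, 0, 1, 1, 1, 1, 2, 1, 0, 2, 0, 2, 1, 1, 2, 1, 0, 1]

rank→(start, suffix):
  0 → (27, 'a')
  1 → (0, 'aaddbgcdfbdgdefdfdccefaffaba')
  2 → (25, 'aba')
  3 → (1, 'addbgcdfbdgdefdfdccefaffaba')
  4 → (22, 'affaba')
  5 → (26, 'ba')
  6 → (9, 'bdgdefdfdccefaffaba')
  7 → (4, 'bgcdfbdgdefdfdccefaffaba')
  8 → (18, 'ccefaffaba')
  9 → (6, 'cdfbdgdefdfdccefaffaba')
  10 → (19, 'cefaffaba')
  11 → (3, 'dbgcdfbdgdefdfdccefaffaba')
  12 → (17, 'dccefaffaba')
  13 → (2, 'ddbgcdfbdgdefdfdccefaffaba')
  14 → (12, 'defdfdccefaffaba')
  15 → (7, 'dfbdgdefdfdccefaffaba')
  16 → (15, 'dfdccefaffaba')
  17 → (10, 'dgdefdfdccefaffaba')
  18 → (20, 'efaffaba')
  19 → (13, 'efdfdccefaffaba')
  20 → (24, 'faba')
  21 → (21, 'faffaba')
  22 → (8, 'fbdgdefdfdccefaffaba')
  23 → (16, 'fdccefaffaba')
  24 → (14, 'fdfdccefaffaba')
  25 → (23, 'ffaba')
  26 → (5, 'gcdfbdgdefdfdccefaffaba')
  27 → (11, 'gdefdfdccefaffaba')

SA = [27, 0, 25, 1, 22, 26, 9, 4, 18, 6, 19, 3, 17, 2, 12, 7, 15, 10, 20, 13, 24, 21, 8, 16, 14, 23, 5, 11]
[i] adj suffixes → lcp
  [1] 27/0 → 1 ('a')
  [2] 0/25 → 1 ('a')
  [3] 25/1 → 1 ('a')
  [4] 1/22 → 1 ('a')
  [5] 22/26 → 0 ('')
  [6] 26/9 → 1 ('b')
  [7] 9/4 → 1 ('b')
  [8] 4/18 → 0 ('')
  [9] 18/6 → 1 ('c')
  [10] 6/19 → 1 ('c')
  [11] 19/3 → 0 ('')
  [12] 3/17 → 1 ('d')
  [13] 17/2 → 1 ('d')
  [14] 2/12 → 1 ('d')
  [15] 12/7 → 1 ('d')
  [16] 7/15 → 2 ('df')
  [17] 15/10 → 1 ('d')
  [18] 10/20 → 0 ('')
  [19] 20/13 → 2 ('ef')
  [20] 13/24 → 0 ('')
  [21] 24/21 → 2 ('fa')
  [22] 21/8 → 1 ('f')
  [23] 8/16 → 1 ('f')
  [24] 16/14 → 2 ('fd')
  [25] 14/23 → 1 ('f')
  [26] 23/5 → 0 ('')
  [27] 5/11 → 1 ('g')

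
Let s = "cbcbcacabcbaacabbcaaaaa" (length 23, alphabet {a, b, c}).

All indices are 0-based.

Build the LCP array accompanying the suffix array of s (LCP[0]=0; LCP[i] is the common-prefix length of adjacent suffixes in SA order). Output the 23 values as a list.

rank→(start, suffix):
  0 → (22, 'a')
  1 → (21, 'aa')
  2 → (20, 'aaa')
  3 → (19, 'aaaa')
  4 → (18, 'aaaaa')
  5 → (11, 'aacabbcaaaaa')
  6 → (14, 'abbcaaaaa')
  7 → (7, 'abcbaacabbcaaaaa')
  8 → (12, 'acabbcaaaaa')
  9 → (5, 'acabcbaacabbcaaaaa')
  10 → (10, 'baacabbcaaaaa')
  11 → (15, 'bbcaaaaa')
  12 → (16, 'bcaaaaa')
  13 → (3, 'bcacabcbaacabbcaaaaa')
  14 → (8, 'bcbaacabbcaaaaa')
  15 → (1, 'bcbcacabcbaacabbcaaaaa')
  16 → (17, 'caaaaa')
  17 → (13, 'cabbcaaaaa')
  18 → (6, 'cabcbaacabbcaaaaa')
  19 → (4, 'cacabcbaacabbcaaaaa')
  20 → (9, 'cbaacabbcaaaaa')
  21 → (2, 'cbcacabcbaacabbcaaaaa')
  22 → (0, 'cbcbcacabcbaacabbcaaaaa')

SA = [22, 21, 20, 19, 18, 11, 14, 7, 12, 5, 10, 15, 16, 3, 8, 1, 17, 13, 6, 4, 9, 2, 0]
rank  pair      lcp
   1  s[22:],s[21:]  1  'a'
   2  s[21:],s[20:]  2  'aa'
   3  s[20:],s[19:]  3  'aaa'
   4  s[19:],s[18:]  4  'aaaa'
   5  s[18:],s[11:]  2  'aa'
   6  s[11:],s[14:]  1  'a'
   7  s[14:],s[7:]  2  'ab'
   8  s[7:],s[12:]  1  'a'
   9  s[12:],s[5:]  4  'acab'
  10  s[5:],s[10:]  0  ''
  11  s[10:],s[15:]  1  'b'
  12  s[15:],s[16:]  1  'b'
  13  s[16:],s[3:]  3  'bca'
  14  s[3:],s[8:]  2  'bc'
  15  s[8:],s[1:]  3  'bcb'
  16  s[1:],s[17:]  0  ''
  17  s[17:],s[13:]  2  'ca'
  18  s[13:],s[6:]  3  'cab'
  19  s[6:],s[4:]  2  'ca'
  20  s[4:],s[9:]  1  'c'
  21  s[9:],s[2:]  2  'cb'
  22  s[2:],s[0:]  3  'cbc'

[0, 1, 2, 3, 4, 2, 1, 2, 1, 4, 0, 1, 1, 3, 2, 3, 0, 2, 3, 2, 1, 2, 3]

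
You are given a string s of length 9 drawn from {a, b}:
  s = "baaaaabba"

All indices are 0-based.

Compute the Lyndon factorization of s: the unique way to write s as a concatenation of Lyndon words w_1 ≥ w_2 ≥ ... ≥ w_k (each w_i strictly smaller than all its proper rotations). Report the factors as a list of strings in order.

emit factor 1: 'b' (i=0, period=1)
emit factor 2: 'aaaaabb' (i=1, period=7)
emit factor 3: 'a' (i=8, period=1)

["b", "aaaaabb", "a"]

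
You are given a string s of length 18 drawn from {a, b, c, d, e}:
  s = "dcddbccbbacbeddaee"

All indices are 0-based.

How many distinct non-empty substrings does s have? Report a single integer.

156

rank→(start, suffix):
  0 → (9, 'acbeddaee')
  1 → (15, 'aee')
  2 → (8, 'bacbeddaee')
  3 → (7, 'bbacbeddaee')
  4 → (4, 'bccbbacbeddaee')
  5 → (11, 'beddaee')
  6 → (6, 'cbbacbeddaee')
  7 → (10, 'cbeddaee')
  8 → (5, 'ccbbacbeddaee')
  9 → (1, 'cddbccbbacbeddaee')
  10 → (14, 'daee')
  11 → (3, 'dbccbbacbeddaee')
  12 → (0, 'dcddbccbbacbeddaee')
  13 → (13, 'ddaee')
  14 → (2, 'ddbccbbacbeddaee')
  15 → (17, 'e')
  16 → (12, 'eddaee')
  17 → (16, 'ee')

SA = [9, 15, 8, 7, 4, 11, 6, 10, 5, 1, 14, 3, 0, 13, 2, 17, 12, 16]
rank  pair      lcp
   1  s[9:],s[15:]  1  'a'
   2  s[15:],s[8:]  0  ''
   3  s[8:],s[7:]  1  'b'
   4  s[7:],s[4:]  1  'b'
   5  s[4:],s[11:]  1  'b'
   6  s[11:],s[6:]  0  ''
   7  s[6:],s[10:]  2  'cb'
   8  s[10:],s[5:]  1  'c'
   9  s[5:],s[1:]  1  'c'
  10  s[1:],s[14:]  0  ''
  11  s[14:],s[3:]  1  'd'
  12  s[3:],s[0:]  1  'd'
  13  s[0:],s[13:]  1  'd'
  14  s[13:],s[2:]  2  'dd'
  15  s[2:],s[17:]  0  ''
  16  s[17:],s[12:]  1  'e'
  17  s[12:],s[16:]  1  'e'

n(n+1)/2 = 18·19/2 = 171
Σ LCP = 0 + 1 + 0 + 1 + 1 + 1 + 0 + 2 + 1 + 1 + 0 + 1 + 1 + 1 + 2 + 0 + 1 + 1 = 15
distinct = 171 − 15 = 156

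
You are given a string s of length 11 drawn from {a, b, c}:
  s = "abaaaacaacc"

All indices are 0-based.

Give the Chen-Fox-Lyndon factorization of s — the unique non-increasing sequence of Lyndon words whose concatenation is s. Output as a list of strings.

["ab", "aaaacaacc"]

emit factor 1: 'ab' (i=0, period=2)
emit factor 2: 'aaaacaacc' (i=2, period=9)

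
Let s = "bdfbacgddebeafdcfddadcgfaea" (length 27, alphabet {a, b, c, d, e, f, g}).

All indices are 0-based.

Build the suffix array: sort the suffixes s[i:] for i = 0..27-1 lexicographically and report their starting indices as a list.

[26, 4, 19, 24, 12, 3, 0, 10, 15, 5, 21, 18, 14, 20, 17, 7, 8, 1, 25, 11, 9, 23, 2, 13, 16, 6, 22]

rank→(start, suffix):
  0 → (26, 'a')
  1 → (4, 'acgddebeafdcfddadcgfaea')
  2 → (19, 'adcgfaea')
  3 → (24, 'aea')
  4 → (12, 'afdcfddadcgfaea')
  5 → (3, 'bacgddebeafdcfddadcgfaea')
  6 → (0, 'bdfbacgddebeafdcfddadcgfaea')
  7 → (10, 'beafdcfddadcgfaea')
  8 → (15, 'cfddadcgfaea')
  9 → (5, 'cgddebeafdcfddadcgfaea')
  10 → (21, 'cgfaea')
  11 → (18, 'dadcgfaea')
  12 → (14, 'dcfddadcgfaea')
  13 → (20, 'dcgfaea')
  14 → (17, 'ddadcgfaea')
  15 → (7, 'ddebeafdcfddadcgfaea')
  16 → (8, 'debeafdcfddadcgfaea')
  17 → (1, 'dfbacgddebeafdcfddadcgfaea')
  18 → (25, 'ea')
  19 → (11, 'eafdcfddadcgfaea')
  20 → (9, 'ebeafdcfddadcgfaea')
  21 → (23, 'faea')
  22 → (2, 'fbacgddebeafdcfddadcgfaea')
  23 → (13, 'fdcfddadcgfaea')
  24 → (16, 'fddadcgfaea')
  25 → (6, 'gddebeafdcfddadcgfaea')
  26 → (22, 'gfaea')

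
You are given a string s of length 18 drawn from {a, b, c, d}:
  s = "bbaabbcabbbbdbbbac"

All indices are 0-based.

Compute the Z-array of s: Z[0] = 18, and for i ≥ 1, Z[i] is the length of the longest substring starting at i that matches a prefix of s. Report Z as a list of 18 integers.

Z[0]=18
i=1: i≥r, start 0; Z[1]=1 extend→box=[1,2)
i=2: i≥r, start 0; Z[2]=0
i=3: i≥r, start 0; Z[3]=0
i=4: i≥r, start 0; Z[4]=2 extend→box=[4,6)
i=5: min(r-i=1, Z[1]=1)=1; Z[5]=1
i=6: i≥r, start 0; Z[6]=0
i=7: i≥r, start 0; Z[7]=0
i=8: i≥r, start 0; Z[8]=2 extend→box=[8,10)
i=9: min(r-i=1, Z[1]=1)=1; Z[9]=2 extend→box=[9,11)
i=10: min(r-i=1, Z[1]=1)=1; Z[10]=2 extend→box=[10,12)
i=11: min(r-i=1, Z[1]=1)=1; Z[11]=1
i=12: i≥r, start 0; Z[12]=0
i=13: i≥r, start 0; Z[13]=2 extend→box=[13,15)
i=14: min(r-i=1, Z[1]=1)=1; Z[14]=3 extend→box=[14,17)
i=15: min(r-i=2, Z[1]=1)=1; Z[15]=1
i=16: min(r-i=1, Z[2]=0)=0; Z[16]=0
i=17: i≥r, start 0; Z[17]=0

[18, 1, 0, 0, 2, 1, 0, 0, 2, 2, 2, 1, 0, 2, 3, 1, 0, 0]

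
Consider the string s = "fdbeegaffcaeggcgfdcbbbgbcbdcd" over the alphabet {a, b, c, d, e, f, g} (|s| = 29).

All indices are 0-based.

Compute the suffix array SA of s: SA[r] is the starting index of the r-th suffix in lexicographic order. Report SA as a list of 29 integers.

[10, 6, 19, 20, 23, 25, 2, 21, 9, 18, 24, 27, 14, 28, 1, 17, 26, 3, 4, 11, 8, 0, 16, 7, 5, 22, 13, 15, 12]

sorted suffixes:
  #0 SA[0]=10  'aeggcgfdcbbbgbcbdcd'
  #1 SA[1]=6  'affcaeggcgfdcbbbgbcbdcd'
  #2 SA[2]=19  'bbbgbcbdcd'
  #3 SA[3]=20  'bbgbcbdcd'
  #4 SA[4]=23  'bcbdcd'
  #5 SA[5]=25  'bdcd'
  #6 SA[6]=2  'beegaffcaeggcgfdcbbbgbcbdcd'
  #7 SA[7]=21  'bgbcbdcd'
  #8 SA[8]=9  'caeggcgfdcbbbgbcbdcd'
  #9 SA[9]=18  'cbbbgbcbdcd'
  #10 SA[10]=24  'cbdcd'
  #11 SA[11]=27  'cd'
  #12 SA[12]=14  'cgfdcbbbgbcbdcd'
  #13 SA[13]=28  'd'
  #14 SA[14]=1  'dbeegaffcaeggcgfdcbbbgbcbdcd'
  #15 SA[15]=17  'dcbbbgbcbdcd'
  #16 SA[16]=26  'dcd'
  #17 SA[17]=3  'eegaffcaeggcgfdcbbbgbcbdcd'
  #18 SA[18]=4  'egaffcaeggcgfdcbbbgbcbdcd'
  #19 SA[19]=11  'eggcgfdcbbbgbcbdcd'
  #20 SA[20]=8  'fcaeggcgfdcbbbgbcbdcd'
  #21 SA[21]=0  'fdbeegaffcaeggcgfdcbbbgbcbdcd'
  #22 SA[22]=16  'fdcbbbgbcbdcd'
  #23 SA[23]=7  'ffcaeggcgfdcbbbgbcbdcd'
  #24 SA[24]=5  'gaffcaeggcgfdcbbbgbcbdcd'
  #25 SA[25]=22  'gbcbdcd'
  #26 SA[26]=13  'gcgfdcbbbgbcbdcd'
  #27 SA[27]=15  'gfdcbbbgbcbdcd'
  #28 SA[28]=12  'ggcgfdcbbbgbcbdcd'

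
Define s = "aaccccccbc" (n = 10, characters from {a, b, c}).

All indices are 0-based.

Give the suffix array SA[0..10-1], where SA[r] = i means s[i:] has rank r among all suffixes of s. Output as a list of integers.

rank | idx | suffix
   0 |   0 | aaccccccbc
   1 |   1 | accccccbc
   2 |   8 | bc
   3 |   9 | c
   4 |   7 | cbc
   5 |   6 | ccbc
   6 |   5 | cccbc
   7 |   4 | ccccbc
   8 |   3 | cccccbc
   9 |   2 | ccccccbc

[0, 1, 8, 9, 7, 6, 5, 4, 3, 2]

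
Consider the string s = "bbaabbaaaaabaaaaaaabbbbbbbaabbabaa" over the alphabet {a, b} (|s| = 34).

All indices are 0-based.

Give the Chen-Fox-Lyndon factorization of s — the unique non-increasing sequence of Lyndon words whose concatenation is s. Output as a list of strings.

emit factor 1: 'b' (i=0, period=1)
emit factor 2: 'b' (i=1, period=1)
emit factor 3: 'aabb' (i=2, period=4)
emit factor 4: 'aaaaab' (i=6, period=6)
emit factor 5: 'aaaaaaabbbbbbbaabbab' (i=12, period=20)
emit factor 6: 'a' (i=32, period=1)
emit factor 7: 'a' (i=33, period=1)

["b", "b", "aabb", "aaaaab", "aaaaaaabbbbbbbaabbab", "a", "a"]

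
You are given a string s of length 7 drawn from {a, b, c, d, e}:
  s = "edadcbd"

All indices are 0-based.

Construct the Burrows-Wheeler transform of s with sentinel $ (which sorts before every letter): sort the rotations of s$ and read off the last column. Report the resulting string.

rank  rotation  last
    0  $edadcbd  d
    1  adcbd$ed  d
    2  bd$edadc  c
    3  cbd$edad  d
    4  d$edadcb  b
    5  dadcbd$e  e
    6  dcbd$eda  a
    7  edadcbd$  $

ddcdbea$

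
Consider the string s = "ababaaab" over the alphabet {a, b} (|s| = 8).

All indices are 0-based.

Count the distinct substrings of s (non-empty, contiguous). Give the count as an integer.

sorted suffixes:
  #0 SA[0]=4  'aaab'
  #1 SA[1]=5  'aab'
  #2 SA[2]=6  'ab'
  #3 SA[3]=2  'abaaab'
  #4 SA[4]=0  'ababaaab'
  #5 SA[5]=7  'b'
  #6 SA[6]=3  'baaab'
  #7 SA[7]=1  'babaaab'

SA = [4, 5, 6, 2, 0, 7, 3, 1]
[i] adj suffixes → lcp
  [1] 4/5 → 2 ('aa')
  [2] 5/6 → 1 ('a')
  [3] 6/2 → 2 ('ab')
  [4] 2/0 → 3 ('aba')
  [5] 0/7 → 0 ('')
  [6] 7/3 → 1 ('b')
  [7] 3/1 → 2 ('ba')

n(n+1)/2 = 8·9/2 = 36
Σ LCP = 0 + 2 + 1 + 2 + 3 + 0 + 1 + 2 = 11
distinct = 36 − 11 = 25

25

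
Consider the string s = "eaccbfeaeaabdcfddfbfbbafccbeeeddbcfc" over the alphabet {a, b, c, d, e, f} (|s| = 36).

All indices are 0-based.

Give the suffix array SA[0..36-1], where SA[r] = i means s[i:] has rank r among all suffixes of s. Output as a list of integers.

[9, 10, 1, 7, 22, 21, 20, 32, 11, 26, 18, 4, 35, 25, 3, 24, 2, 33, 13, 31, 12, 30, 15, 16, 8, 0, 6, 29, 28, 27, 19, 17, 34, 23, 14, 5]

rank | idx | suffix
   0 |   9 | aabdcfddfbfbbafccbeeeddbcfc
   1 |  10 | abdcfddfbfbbafccbeeeddbcfc
   2 |   1 | accbfeaeaabdcfddfbfbbafccbeeeddbcfc
   3 |   7 | aeaabdcfddfbfbbafccbeeeddbcfc
   4 |  22 | afccbeeeddbcfc
   5 |  21 | bafccbeeeddbcfc
   6 |  20 | bbafccbeeeddbcfc
   7 |  32 | bcfc
   8 |  11 | bdcfddfbfbbafccbeeeddbcfc
   9 |  26 | beeeddbcfc
  10 |  18 | bfbbafccbeeeddbcfc
  11 |   4 | bfeaeaabdcfddfbfbbafccbeeeddbcfc
  12 |  35 | c
  13 |  25 | cbeeeddbcfc
  14 |   3 | cbfeaeaabdcfddfbfbbafccbeeeddbcfc
  15 |  24 | ccbeeeddbcfc
  16 |   2 | ccbfeaeaabdcfddfbfbbafccbeeeddbcfc
  17 |  33 | cfc
  18 |  13 | cfddfbfbbafccbeeeddbcfc
  19 |  31 | dbcfc
  20 |  12 | dcfddfbfbbafccbeeeddbcfc
  21 |  30 | ddbcfc
  22 |  15 | ddfbfbbafccbeeeddbcfc
  23 |  16 | dfbfbbafccbeeeddbcfc
  24 |   8 | eaabdcfddfbfbbafccbeeeddbcfc
  25 |   0 | eaccbfeaeaabdcfddfbfbbafccbeeeddbcfc
  26 |   6 | eaeaabdcfddfbfbbafccbeeeddbcfc
  27 |  29 | eddbcfc
  28 |  28 | eeddbcfc
  29 |  27 | eeeddbcfc
  30 |  19 | fbbafccbeeeddbcfc
  31 |  17 | fbfbbafccbeeeddbcfc
  32 |  34 | fc
  33 |  23 | fccbeeeddbcfc
  34 |  14 | fddfbfbbafccbeeeddbcfc
  35 |   5 | feaeaabdcfddfbfbbafccbeeeddbcfc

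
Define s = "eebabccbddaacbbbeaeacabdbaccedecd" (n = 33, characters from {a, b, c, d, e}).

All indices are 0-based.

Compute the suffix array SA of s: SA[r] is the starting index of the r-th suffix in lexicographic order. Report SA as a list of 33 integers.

rank→(start, suffix):
  0 → (10, 'aacbbbeaeacabdbaccedecd')
  1 → (3, 'abccbddaacbbbeaeacabdbaccedecd')
  2 → (21, 'abdbaccedecd')
  3 → (19, 'acabdbaccedecd')
  4 → (11, 'acbbbeaeacabdbaccedecd')
  5 → (25, 'accedecd')
  6 → (17, 'aeacabdbaccedecd')
  7 → (2, 'babccbddaacbbbeaeacabdbaccedecd')
  8 → (24, 'baccedecd')
  9 → (13, 'bbbeaeacabdbaccedecd')
  10 → (14, 'bbeaeacabdbaccedecd')
  11 → (4, 'bccbddaacbbbeaeacabdbaccedecd')
  12 → (22, 'bdbaccedecd')
  13 → (7, 'bddaacbbbeaeacabdbaccedecd')
  14 → (15, 'beaeacabdbaccedecd')
  15 → (20, 'cabdbaccedecd')
  16 → (12, 'cbbbeaeacabdbaccedecd')
  17 → (6, 'cbddaacbbbeaeacabdbaccedecd')
  18 → (5, 'ccbddaacbbbeaeacabdbaccedecd')
  19 → (26, 'ccedecd')
  20 → (31, 'cd')
  21 → (27, 'cedecd')
  22 → (32, 'd')
  23 → (9, 'daacbbbeaeacabdbaccedecd')
  24 → (23, 'dbaccedecd')
  25 → (8, 'ddaacbbbeaeacabdbaccedecd')
  26 → (29, 'decd')
  27 → (18, 'eacabdbaccedecd')
  28 → (16, 'eaeacabdbaccedecd')
  29 → (1, 'ebabccbddaacbbbeaeacabdbaccedecd')
  30 → (30, 'ecd')
  31 → (28, 'edecd')
  32 → (0, 'eebabccbddaacbbbeaeacabdbaccedecd')

[10, 3, 21, 19, 11, 25, 17, 2, 24, 13, 14, 4, 22, 7, 15, 20, 12, 6, 5, 26, 31, 27, 32, 9, 23, 8, 29, 18, 16, 1, 30, 28, 0]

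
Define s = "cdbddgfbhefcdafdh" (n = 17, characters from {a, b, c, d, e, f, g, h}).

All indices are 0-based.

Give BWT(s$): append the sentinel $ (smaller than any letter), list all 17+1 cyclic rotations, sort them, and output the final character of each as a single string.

hddff$ccbdfhgeaddb

rank  rotation            last
    0  $cdbddgfbhefcdafdh  h
    1  afdh$cdbddgfbhefcd  d
    2  bddgfbhefcdafdh$cd  d
    3  bhefcdafdh$cdbddgf  f
    4  cdafdh$cdbddgfbhef  f
    5  cdbddgfbhefcdafdh$  $
    6  dafdh$cdbddgfbhefc  c
    7  dbddgfbhefcdafdh$c  c
    8  ddgfbhefcdafdh$cdb  b
    9  dgfbhefcdafdh$cdbd  d
   10  dh$cdbddgfbhefcdaf  f
   11  efcdafdh$cdbddgfbh  h
   12  fbhefcdafdh$cdbddg  g
   13  fcdafdh$cdbddgfbhe  e
   14  fdh$cdbddgfbhefcda  a
   15  gfbhefcdafdh$cdbdd  d
   16  h$cdbddgfbhefcdafd  d
   17  hefcdafdh$cdbddgfb  b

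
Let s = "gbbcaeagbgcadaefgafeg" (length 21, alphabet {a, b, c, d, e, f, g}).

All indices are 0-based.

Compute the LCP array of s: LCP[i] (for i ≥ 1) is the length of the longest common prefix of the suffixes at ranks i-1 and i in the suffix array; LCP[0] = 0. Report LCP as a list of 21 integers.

rank | idx | suffix
   0 |  11 | adaefgafeg
   1 |   4 | aeagbgcadaefgafeg
   2 |  13 | aefgafeg
   3 |  17 | afeg
   4 |   6 | agbgcadaefgafeg
   5 |   1 | bbcaeagbgcadaefgafeg
   6 |   2 | bcaeagbgcadaefgafeg
   7 |   8 | bgcadaefgafeg
   8 |  10 | cadaefgafeg
   9 |   3 | caeagbgcadaefgafeg
  10 |  12 | daefgafeg
  11 |   5 | eagbgcadaefgafeg
  12 |  14 | efgafeg
  13 |  19 | eg
  14 |  18 | feg
  15 |  15 | fgafeg
  16 |  20 | g
  17 |  16 | gafeg
  18 |   0 | gbbcaeagbgcadaefgafeg
  19 |   7 | gbgcadaefgafeg
  20 |   9 | gcadaefgafeg

SA = [11, 4, 13, 17, 6, 1, 2, 8, 10, 3, 12, 5, 14, 19, 18, 15, 20, 16, 0, 7, 9]
[i] adj suffixes → lcp
  [1] 11/4 → 1 ('a')
  [2] 4/13 → 2 ('ae')
  [3] 13/17 → 1 ('a')
  [4] 17/6 → 1 ('a')
  [5] 6/1 → 0 ('')
  [6] 1/2 → 1 ('b')
  [7] 2/8 → 1 ('b')
  [8] 8/10 → 0 ('')
  [9] 10/3 → 2 ('ca')
  [10] 3/12 → 0 ('')
  [11] 12/5 → 0 ('')
  [12] 5/14 → 1 ('e')
  [13] 14/19 → 1 ('e')
  [14] 19/18 → 0 ('')
  [15] 18/15 → 1 ('f')
  [16] 15/20 → 0 ('')
  [17] 20/16 → 1 ('g')
  [18] 16/0 → 1 ('g')
  [19] 0/7 → 2 ('gb')
  [20] 7/9 → 1 ('g')

[0, 1, 2, 1, 1, 0, 1, 1, 0, 2, 0, 0, 1, 1, 0, 1, 0, 1, 1, 2, 1]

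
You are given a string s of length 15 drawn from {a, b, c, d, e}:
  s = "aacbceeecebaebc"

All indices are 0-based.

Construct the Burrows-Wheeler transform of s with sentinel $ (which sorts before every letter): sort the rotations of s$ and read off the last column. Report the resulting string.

rank  rotation          last
    0  $aacbceeecebaebc  c
    1  aacbceeecebaebc$  $
    2  acbceeecebaebc$a  a
    3  aebc$aacbceeeceb  b
    4  baebc$aacbceeece  e
    5  bc$aacbceeecebae  e
    6  bceeecebaebc$aac  c
    7  c$aacbceeecebaeb  b
    8  cbceeecebaebc$aa  a
    9  cebaebc$aacbceee  e
   10  ceeecebaebc$aacb  b
   11  ebaebc$aacbceeec  c
   12  ebc$aacbceeeceba  a
   13  ecebaebc$aacbcee  e
   14  eecebaebc$aacbce  e
   15  eeecebaebc$aacbc  c

c$abeecbaebcaeec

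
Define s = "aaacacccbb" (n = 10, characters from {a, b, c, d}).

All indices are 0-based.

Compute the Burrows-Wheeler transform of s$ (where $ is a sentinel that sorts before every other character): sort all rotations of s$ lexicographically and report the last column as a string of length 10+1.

b$aacbcacca

rank  rotation     last
    0  $aaacacccbb  b
    1  aaacacccbb$  $
    2  aacacccbb$a  a
    3  acacccbb$aa  a
    4  acccbb$aaac  c
    5  b$aaacacccb  b
    6  bb$aaacaccc  c
    7  cacccbb$aaa  a
    8  cbb$aaacacc  c
    9  ccbb$aaacac  c
   10  cccbb$aaaca  a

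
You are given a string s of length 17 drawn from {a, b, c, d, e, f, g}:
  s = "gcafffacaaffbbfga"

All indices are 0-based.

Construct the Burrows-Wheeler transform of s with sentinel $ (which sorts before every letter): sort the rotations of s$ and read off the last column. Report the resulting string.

rank  rotation            last
    0  $gcafffacaaffbbfga  a
    1  a$gcafffacaaffbbfg  g
    2  aaffbbfga$gcafffac  c
    3  acaaffbbfga$gcafff  f
    4  affbbfga$gcafffaca  a
    5  afffacaaffbbfga$gc  c
    6  bbfga$gcafffacaaff  f
    7  bfga$gcafffacaaffb  b
    8  caaffbbfga$gcafffa  a
    9  cafffacaaffbbfga$g  g
   10  facaaffbbfga$gcaff  f
   11  fbbfga$gcafffacaaf  f
   12  ffacaaffbbfga$gcaf  f
   13  ffbbfga$gcafffacaa  a
   14  fffacaaffbbfga$gca  a
   15  fga$gcafffacaaffbb  b
   16  ga$gcafffacaaffbbf  f
   17  gcafffacaaffbbfga$  $

agcfacfbagfffaabf$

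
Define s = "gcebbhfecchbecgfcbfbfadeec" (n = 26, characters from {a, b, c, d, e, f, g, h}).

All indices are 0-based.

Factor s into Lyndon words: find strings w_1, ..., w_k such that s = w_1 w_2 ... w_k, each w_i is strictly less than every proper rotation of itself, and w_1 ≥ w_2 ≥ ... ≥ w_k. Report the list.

["g", "ce", "bbhfecchbecgfcbfbf", "adeec"]

emit factor 1: 'g' (i=0, period=1)
emit factor 2: 'ce' (i=1, period=2)
emit factor 3: 'bbhfecchbecgfcbfbf' (i=3, period=18)
emit factor 4: 'adeec' (i=21, period=5)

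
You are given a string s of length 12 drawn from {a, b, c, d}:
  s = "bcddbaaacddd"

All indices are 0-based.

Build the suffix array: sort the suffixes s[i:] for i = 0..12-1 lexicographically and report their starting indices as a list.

rank | idx | suffix
   0 |   5 | aaacddd
   1 |   6 | aacddd
   2 |   7 | acddd
   3 |   4 | baaacddd
   4 |   0 | bcddbaaacddd
   5 |   1 | cddbaaacddd
   6 |   8 | cddd
   7 |  11 | d
   8 |   3 | dbaaacddd
   9 |  10 | dd
  10 |   2 | ddbaaacddd
  11 |   9 | ddd

[5, 6, 7, 4, 0, 1, 8, 11, 3, 10, 2, 9]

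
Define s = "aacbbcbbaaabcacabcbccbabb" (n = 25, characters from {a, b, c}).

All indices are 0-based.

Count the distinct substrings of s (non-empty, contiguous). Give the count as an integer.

285

sorted suffixes:
  #0 SA[0]=8  'aaabcacabcbccbabb'
  #1 SA[1]=9  'aabcacabcbccbabb'
  #2 SA[2]=0  'aacbbcbbaaabcacabcbccbabb'
  #3 SA[3]=22  'abb'
  #4 SA[4]=10  'abcacabcbccbabb'
  #5 SA[5]=15  'abcbccbabb'
  #6 SA[6]=13  'acabcbccbabb'
  #7 SA[7]=1  'acbbcbbaaabcacabcbccbabb'
  #8 SA[8]=24  'b'
  #9 SA[9]=7  'baaabcacabcbccbabb'
  #10 SA[10]=21  'babb'
  #11 SA[11]=23  'bb'
  #12 SA[12]=6  'bbaaabcacabcbccbabb'
  #13 SA[13]=3  'bbcbbaaabcacabcbccbabb'
  #14 SA[14]=11  'bcacabcbccbabb'
  #15 SA[15]=4  'bcbbaaabcacabcbccbabb'
  #16 SA[16]=16  'bcbccbabb'
  #17 SA[17]=18  'bccbabb'
  #18 SA[18]=14  'cabcbccbabb'
  #19 SA[19]=12  'cacabcbccbabb'
  #20 SA[20]=20  'cbabb'
  #21 SA[21]=5  'cbbaaabcacabcbccbabb'
  #22 SA[22]=2  'cbbcbbaaabcacabcbccbabb'
  #23 SA[23]=17  'cbccbabb'
  #24 SA[24]=19  'ccbabb'

SA = [8, 9, 0, 22, 10, 15, 13, 1, 24, 7, 21, 23, 6, 3, 11, 4, 16, 18, 14, 12, 20, 5, 2, 17, 19]
rank  pair      lcp
   1  s[8:],s[9:]  2  'aa'
   2  s[9:],s[0:]  2  'aa'
   3  s[0:],s[22:]  1  'a'
   4  s[22:],s[10:]  2  'ab'
   5  s[10:],s[15:]  3  'abc'
   6  s[15:],s[13:]  1  'a'
   7  s[13:],s[1:]  2  'ac'
   8  s[1:],s[24:]  0  ''
   9  s[24:],s[7:]  1  'b'
  10  s[7:],s[21:]  2  'ba'
  11  s[21:],s[23:]  1  'b'
  12  s[23:],s[6:]  2  'bb'
  13  s[6:],s[3:]  2  'bb'
  14  s[3:],s[11:]  1  'b'
  15  s[11:],s[4:]  2  'bc'
  16  s[4:],s[16:]  3  'bcb'
  17  s[16:],s[18:]  2  'bc'
  18  s[18:],s[14:]  0  ''
  19  s[14:],s[12:]  2  'ca'
  20  s[12:],s[20:]  1  'c'
  21  s[20:],s[5:]  2  'cb'
  22  s[5:],s[2:]  3  'cbb'
  23  s[2:],s[17:]  2  'cb'
  24  s[17:],s[19:]  1  'c'

n(n+1)/2 = 25·26/2 = 325
Σ LCP = 0 + 2 + 2 + 1 + 2 + 3 + 1 + 2 + 0 + 1 + 2 + 1 + 2 + 2 + 1 + 2 + 3 + 2 + 0 + 2 + 1 + 2 + 3 + 2 + 1 = 40
distinct = 325 − 40 = 285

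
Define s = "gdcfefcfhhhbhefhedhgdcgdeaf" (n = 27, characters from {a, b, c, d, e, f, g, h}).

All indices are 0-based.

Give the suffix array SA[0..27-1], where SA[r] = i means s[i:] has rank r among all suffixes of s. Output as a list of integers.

[25, 11, 2, 6, 21, 1, 20, 23, 17, 24, 16, 4, 13, 26, 5, 3, 14, 7, 0, 19, 22, 10, 15, 12, 18, 9, 8]

sorted suffixes:
  #0 SA[0]=25  'af'
  #1 SA[1]=11  'bhefhedhgdcgdeaf'
  #2 SA[2]=2  'cfefcfhhhbhefhedhgdcgdeaf'
  #3 SA[3]=6  'cfhhhbhefhedhgdcgdeaf'
  #4 SA[4]=21  'cgdeaf'
  #5 SA[5]=1  'dcfefcfhhhbhefhedhgdcgdeaf'
  #6 SA[6]=20  'dcgdeaf'
  #7 SA[7]=23  'deaf'
  #8 SA[8]=17  'dhgdcgdeaf'
  #9 SA[9]=24  'eaf'
  #10 SA[10]=16  'edhgdcgdeaf'
  #11 SA[11]=4  'efcfhhhbhefhedhgdcgdeaf'
  #12 SA[12]=13  'efhedhgdcgdeaf'
  #13 SA[13]=26  'f'
  #14 SA[14]=5  'fcfhhhbhefhedhgdcgdeaf'
  #15 SA[15]=3  'fefcfhhhbhefhedhgdcgdeaf'
  #16 SA[16]=14  'fhedhgdcgdeaf'
  #17 SA[17]=7  'fhhhbhefhedhgdcgdeaf'
  #18 SA[18]=0  'gdcfefcfhhhbhefhedhgdcgdeaf'
  #19 SA[19]=19  'gdcgdeaf'
  #20 SA[20]=22  'gdeaf'
  #21 SA[21]=10  'hbhefhedhgdcgdeaf'
  #22 SA[22]=15  'hedhgdcgdeaf'
  #23 SA[23]=12  'hefhedhgdcgdeaf'
  #24 SA[24]=18  'hgdcgdeaf'
  #25 SA[25]=9  'hhbhefhedhgdcgdeaf'
  #26 SA[26]=8  'hhhbhefhedhgdcgdeaf'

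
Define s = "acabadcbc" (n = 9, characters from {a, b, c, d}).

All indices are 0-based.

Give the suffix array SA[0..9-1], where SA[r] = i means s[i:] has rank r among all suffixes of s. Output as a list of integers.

rank | idx | suffix
   0 |   2 | abadcbc
   1 |   0 | acabadcbc
   2 |   4 | adcbc
   3 |   3 | badcbc
   4 |   7 | bc
   5 |   8 | c
   6 |   1 | cabadcbc
   7 |   6 | cbc
   8 |   5 | dcbc

[2, 0, 4, 3, 7, 8, 1, 6, 5]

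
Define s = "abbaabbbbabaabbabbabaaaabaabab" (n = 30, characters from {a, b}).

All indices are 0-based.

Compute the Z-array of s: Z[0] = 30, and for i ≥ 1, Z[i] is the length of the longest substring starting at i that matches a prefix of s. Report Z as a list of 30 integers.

Z[0]=30
i=1: fresh scan; Z[1]=0
i=2: fresh scan; Z[2]=0
i=3: fresh scan; Z[3]=1 grow→box=[3,4)
i=4: fresh scan; Z[4]=3 grow→box=[4,7)
i=5: min(r-i=2, Z[1]=0)=0; Z[5]=0
i=6: min(r-i=1, Z[2]=0)=0; Z[6]=0
i=7: fresh scan; Z[7]=0
i=8: fresh scan; Z[8]=0
i=9: fresh scan; Z[9]=2 grow→box=[9,11)
i=10: min(r-i=1, Z[1]=0)=0; Z[10]=0
i=11: fresh scan; Z[11]=1 grow→box=[11,12)
i=12: fresh scan; Z[12]=4 grow→box=[12,16)
i=13: min(r-i=3, Z[1]=0)=0; Z[13]=0
i=14: min(r-i=2, Z[2]=0)=0; Z[14]=0
i=15: min(r-i=1, Z[3]=1)=1; Z[15]=4 grow→box=[15,19)
i=16: min(r-i=3, Z[1]=0)=0; Z[16]=0
i=17: min(r-i=2, Z[2]=0)=0; Z[17]=0
i=18: min(r-i=1, Z[3]=1)=1; Z[18]=2 grow→box=[18,20)
i=19: min(r-i=1, Z[1]=0)=0; Z[19]=0
i=20: fresh scan; Z[20]=1 grow→box=[20,21)
i=21: fresh scan; Z[21]=1 grow→box=[21,22)
i=22: fresh scan; Z[22]=1 grow→box=[22,23)
i=23: fresh scan; Z[23]=2 grow→box=[23,25)
i=24: min(r-i=1, Z[1]=0)=0; Z[24]=0
i=25: fresh scan; Z[25]=1 grow→box=[25,26)
i=26: fresh scan; Z[26]=2 grow→box=[26,28)
i=27: min(r-i=1, Z[1]=0)=0; Z[27]=0
i=28: fresh scan; Z[28]=2 grow→box=[28,30)
i=29: min(r-i=1, Z[1]=0)=0; Z[29]=0

[30, 0, 0, 1, 3, 0, 0, 0, 0, 2, 0, 1, 4, 0, 0, 4, 0, 0, 2, 0, 1, 1, 1, 2, 0, 1, 2, 0, 2, 0]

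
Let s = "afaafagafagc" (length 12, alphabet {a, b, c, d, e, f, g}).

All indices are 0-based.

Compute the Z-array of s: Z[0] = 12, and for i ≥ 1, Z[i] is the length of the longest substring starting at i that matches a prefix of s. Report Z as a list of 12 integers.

[12, 0, 1, 3, 0, 1, 0, 3, 0, 1, 0, 0]

Z[0]=12
i=1: i≥r, start 0; Z[1]=0
i=2: i≥r, start 0; Z[2]=1 grow→box=[2,3)
i=3: i≥r, start 0; Z[3]=3 grow→box=[3,6)
i=4: min(r-i=2, Z[1]=0)=0; Z[4]=0
i=5: min(r-i=1, Z[2]=1)=1; Z[5]=1
i=6: i≥r, start 0; Z[6]=0
i=7: i≥r, start 0; Z[7]=3 grow→box=[7,10)
i=8: min(r-i=2, Z[1]=0)=0; Z[8]=0
i=9: min(r-i=1, Z[2]=1)=1; Z[9]=1
i=10: i≥r, start 0; Z[10]=0
i=11: i≥r, start 0; Z[11]=0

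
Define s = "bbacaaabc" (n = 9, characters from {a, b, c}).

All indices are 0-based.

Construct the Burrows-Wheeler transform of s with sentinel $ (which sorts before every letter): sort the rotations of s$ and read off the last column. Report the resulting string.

rank  rotation    last
    0  $bbacaaabc  c
    1  aaabc$bbac  c
    2  aabc$bbaca  a
    3  abc$bbacaa  a
    4  acaaabc$bb  b
    5  bacaaabc$b  b
    6  bbacaaabc$  $
    7  bc$bbacaaa  a
    8  c$bbacaaab  b
    9  caaabc$bba  a

ccaabb$aba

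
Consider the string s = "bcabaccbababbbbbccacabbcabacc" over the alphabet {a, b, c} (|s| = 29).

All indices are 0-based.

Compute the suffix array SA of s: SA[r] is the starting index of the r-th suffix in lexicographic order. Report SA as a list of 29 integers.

sorted suffixes:
  #0 SA[0]=8  'ababbbbbccacabbcabacc'
  #1 SA[1]=24  'abacc'
  #2 SA[2]=2  'abaccbababbbbbccacabbcabacc'
  #3 SA[3]=10  'abbbbbccacabbcabacc'
  #4 SA[4]=20  'abbcabacc'
  #5 SA[5]=18  'acabbcabacc'
  #6 SA[6]=26  'acc'
  #7 SA[7]=4  'accbababbbbbccacabbcabacc'
  #8 SA[8]=7  'bababbbbbccacabbcabacc'
  #9 SA[9]=9  'babbbbbccacabbcabacc'
  #10 SA[10]=25  'bacc'
  #11 SA[11]=3  'baccbababbbbbccacabbcabacc'
  #12 SA[12]=11  'bbbbbccacabbcabacc'
  #13 SA[13]=12  'bbbbccacabbcabacc'
  #14 SA[14]=13  'bbbccacabbcabacc'
  #15 SA[15]=21  'bbcabacc'
  #16 SA[16]=14  'bbccacabbcabacc'
  #17 SA[17]=22  'bcabacc'
  #18 SA[18]=0  'bcabaccbababbbbbccacabbcabacc'
  #19 SA[19]=15  'bccacabbcabacc'
  #20 SA[20]=28  'c'
  #21 SA[21]=23  'cabacc'
  #22 SA[22]=1  'cabaccbababbbbbccacabbcabacc'
  #23 SA[23]=19  'cabbcabacc'
  #24 SA[24]=17  'cacabbcabacc'
  #25 SA[25]=6  'cbababbbbbccacabbcabacc'
  #26 SA[26]=27  'cc'
  #27 SA[27]=16  'ccacabbcabacc'
  #28 SA[28]=5  'ccbababbbbbccacabbcabacc'

[8, 24, 2, 10, 20, 18, 26, 4, 7, 9, 25, 3, 11, 12, 13, 21, 14, 22, 0, 15, 28, 23, 1, 19, 17, 6, 27, 16, 5]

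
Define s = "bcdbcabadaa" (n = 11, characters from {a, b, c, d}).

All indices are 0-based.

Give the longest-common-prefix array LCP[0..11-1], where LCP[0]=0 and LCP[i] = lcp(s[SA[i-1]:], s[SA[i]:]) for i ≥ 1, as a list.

rank | idx | suffix
   0 |  10 | a
   1 |   9 | aa
   2 |   5 | abadaa
   3 |   7 | adaa
   4 |   6 | badaa
   5 |   3 | bcabadaa
   6 |   0 | bcdbcabadaa
   7 |   4 | cabadaa
   8 |   1 | cdbcabadaa
   9 |   8 | daa
  10 |   2 | dbcabadaa

SA = [10, 9, 5, 7, 6, 3, 0, 4, 1, 8, 2]
[i] adj suffixes → lcp
  [1] 10/9 → 1 ('a')
  [2] 9/5 → 1 ('a')
  [3] 5/7 → 1 ('a')
  [4] 7/6 → 0 ('')
  [5] 6/3 → 1 ('b')
  [6] 3/0 → 2 ('bc')
  [7] 0/4 → 0 ('')
  [8] 4/1 → 1 ('c')
  [9] 1/8 → 0 ('')
  [10] 8/2 → 1 ('d')

[0, 1, 1, 1, 0, 1, 2, 0, 1, 0, 1]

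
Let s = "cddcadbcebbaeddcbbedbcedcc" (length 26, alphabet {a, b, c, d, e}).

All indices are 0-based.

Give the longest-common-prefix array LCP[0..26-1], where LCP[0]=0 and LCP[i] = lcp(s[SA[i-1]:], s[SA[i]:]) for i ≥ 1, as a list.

[0, 1, 0, 1, 2, 1, 3, 1, 0, 1, 1, 1, 1, 1, 2, 0, 4, 1, 2, 2, 1, 3, 0, 1, 2, 2]

sorted suffixes:
  #0 SA[0]=4  'adbcebbaeddcbbedbcedcc'
  #1 SA[1]=11  'aeddcbbedbcedcc'
  #2 SA[2]=10  'baeddcbbedbcedcc'
  #3 SA[3]=9  'bbaeddcbbedbcedcc'
  #4 SA[4]=16  'bbedbcedcc'
  #5 SA[5]=6  'bcebbaeddcbbedbcedcc'
  #6 SA[6]=20  'bcedcc'
  #7 SA[7]=17  'bedbcedcc'
  #8 SA[8]=25  'c'
  #9 SA[9]=3  'cadbcebbaeddcbbedbcedcc'
  #10 SA[10]=15  'cbbedbcedcc'
  #11 SA[11]=24  'cc'
  #12 SA[12]=0  'cddcadbcebbaeddcbbedbcedcc'
  #13 SA[13]=7  'cebbaeddcbbedbcedcc'
  #14 SA[14]=21  'cedcc'
  #15 SA[15]=5  'dbcebbaeddcbbedbcedcc'
  #16 SA[16]=19  'dbcedcc'
  #17 SA[17]=2  'dcadbcebbaeddcbbedbcedcc'
  #18 SA[18]=14  'dcbbedbcedcc'
  #19 SA[19]=23  'dcc'
  #20 SA[20]=1  'ddcadbcebbaeddcbbedbcedcc'
  #21 SA[21]=13  'ddcbbedbcedcc'
  #22 SA[22]=8  'ebbaeddcbbedbcedcc'
  #23 SA[23]=18  'edbcedcc'
  #24 SA[24]=22  'edcc'
  #25 SA[25]=12  'eddcbbedbcedcc'

SA = [4, 11, 10, 9, 16, 6, 20, 17, 25, 3, 15, 24, 0, 7, 21, 5, 19, 2, 14, 23, 1, 13, 8, 18, 22, 12]
rank  pair      lcp
   1  s[4:],s[11:]  1  'a'
   2  s[11:],s[10:]  0  ''
   3  s[10:],s[9:]  1  'b'
   4  s[9:],s[16:]  2  'bb'
   5  s[16:],s[6:]  1  'b'
   6  s[6:],s[20:]  3  'bce'
   7  s[20:],s[17:]  1  'b'
   8  s[17:],s[25:]  0  ''
   9  s[25:],s[3:]  1  'c'
  10  s[3:],s[15:]  1  'c'
  11  s[15:],s[24:]  1  'c'
  12  s[24:],s[0:]  1  'c'
  13  s[0:],s[7:]  1  'c'
  14  s[7:],s[21:]  2  'ce'
  15  s[21:],s[5:]  0  ''
  16  s[5:],s[19:]  4  'dbce'
  17  s[19:],s[2:]  1  'd'
  18  s[2:],s[14:]  2  'dc'
  19  s[14:],s[23:]  2  'dc'
  20  s[23:],s[1:]  1  'd'
  21  s[1:],s[13:]  3  'ddc'
  22  s[13:],s[8:]  0  ''
  23  s[8:],s[18:]  1  'e'
  24  s[18:],s[22:]  2  'ed'
  25  s[22:],s[12:]  2  'ed'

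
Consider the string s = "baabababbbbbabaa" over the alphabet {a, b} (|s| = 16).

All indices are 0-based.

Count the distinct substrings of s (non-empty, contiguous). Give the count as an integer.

sorted suffixes:
  #0 SA[0]=15  'a'
  #1 SA[1]=14  'aa'
  #2 SA[2]=1  'aabababbbbbabaa'
  #3 SA[3]=12  'abaa'
  #4 SA[4]=2  'abababbbbbabaa'
  #5 SA[5]=4  'ababbbbbabaa'
  #6 SA[6]=6  'abbbbbabaa'
  #7 SA[7]=13  'baa'
  #8 SA[8]=0  'baabababbbbbabaa'
  #9 SA[9]=11  'babaa'
  #10 SA[10]=3  'bababbbbbabaa'
  #11 SA[11]=5  'babbbbbabaa'
  #12 SA[12]=10  'bbabaa'
  #13 SA[13]=9  'bbbabaa'
  #14 SA[14]=8  'bbbbabaa'
  #15 SA[15]=7  'bbbbbabaa'

SA = [15, 14, 1, 12, 2, 4, 6, 13, 0, 11, 3, 5, 10, 9, 8, 7]
rank  pair      lcp
   1  s[15:],s[14:]  1  'a'
   2  s[14:],s[1:]  2  'aa'
   3  s[1:],s[12:]  1  'a'
   4  s[12:],s[2:]  3  'aba'
   5  s[2:],s[4:]  4  'abab'
   6  s[4:],s[6:]  2  'ab'
   7  s[6:],s[13:]  0  ''
   8  s[13:],s[0:]  3  'baa'
   9  s[0:],s[11:]  2  'ba'
  10  s[11:],s[3:]  4  'baba'
  11  s[3:],s[5:]  3  'bab'
  12  s[5:],s[10:]  1  'b'
  13  s[10:],s[9:]  2  'bb'
  14  s[9:],s[8:]  3  'bbb'
  15  s[8:],s[7:]  4  'bbbb'

n(n+1)/2 = 16·17/2 = 136
Σ LCP = 0 + 1 + 2 + 1 + 3 + 4 + 2 + 0 + 3 + 2 + 4 + 3 + 1 + 2 + 3 + 4 = 35
distinct = 136 − 35 = 101

101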